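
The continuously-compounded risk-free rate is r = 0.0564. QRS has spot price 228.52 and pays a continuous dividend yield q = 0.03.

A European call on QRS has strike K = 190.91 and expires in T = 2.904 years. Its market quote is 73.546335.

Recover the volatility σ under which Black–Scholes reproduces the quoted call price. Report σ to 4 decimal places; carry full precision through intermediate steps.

At σ = 0.3726 the Black–Scholes value reproduces the quote:
σ√T = 0.3726·√2.904 = 0.634952
d₁ = (ln(S/K) + (r−q+σ²/2)T) / (σ√T) = (ln(228.52/190.91) + (0.0564−0.03+0.3726²/2)·2.904) / 0.634952 = (0.179822 + 0.278248) / 0.634952 = 0.721423
d₂ = d₁ − σ√T = 0.721423 − 0.634952 = 0.086471
e^{−rT} = 0.848924
e^{−qT} = 0.916567
N(d₁) = 0.764675,  N(d₂) = 0.534454
V = S·e^{−qT}·N(d₁) − K·e^{−rT}·N(d₂) = 160.164269 − 86.617934 = 73.546335 (matching the quote); vega is positive throughout, so no other σ reproduces this price

sigma = 0.3726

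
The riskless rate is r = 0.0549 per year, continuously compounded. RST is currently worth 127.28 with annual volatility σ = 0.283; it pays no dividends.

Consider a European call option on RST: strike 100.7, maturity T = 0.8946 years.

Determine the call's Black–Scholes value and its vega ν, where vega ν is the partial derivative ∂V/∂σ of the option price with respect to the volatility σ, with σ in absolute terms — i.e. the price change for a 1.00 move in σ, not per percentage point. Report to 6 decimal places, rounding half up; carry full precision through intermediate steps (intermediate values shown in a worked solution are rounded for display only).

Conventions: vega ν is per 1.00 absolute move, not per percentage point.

σ√T = 0.283·√0.8946 = 0.267671
d₁ = (ln(S/K) + (r+σ²/2)T) / (σ√T) = (ln(127.28/100.7) + (0.0549+0.283²/2)·0.8946) / 0.267671 = (0.234244 + 0.084937) / 0.267671 = 1.192439
d₂ = d₁ − σ√T = 1.192439 − 0.267671 = 0.924768
e^{−rT} = 0.952073
N(d₁) = 0.883455,  N(d₂) = 0.822457
Call price V = S·N(d₁) − K·e^{−rT}·N(d₂) = 112.446198 − 78.852010 = 33.594188
φ(d₁) = (1/√(2π))·e^{−d₁²/2} = 0.195950
ν = S·φ(d₁)·√T = 23.589614

price = 33.594188
ν = 23.589614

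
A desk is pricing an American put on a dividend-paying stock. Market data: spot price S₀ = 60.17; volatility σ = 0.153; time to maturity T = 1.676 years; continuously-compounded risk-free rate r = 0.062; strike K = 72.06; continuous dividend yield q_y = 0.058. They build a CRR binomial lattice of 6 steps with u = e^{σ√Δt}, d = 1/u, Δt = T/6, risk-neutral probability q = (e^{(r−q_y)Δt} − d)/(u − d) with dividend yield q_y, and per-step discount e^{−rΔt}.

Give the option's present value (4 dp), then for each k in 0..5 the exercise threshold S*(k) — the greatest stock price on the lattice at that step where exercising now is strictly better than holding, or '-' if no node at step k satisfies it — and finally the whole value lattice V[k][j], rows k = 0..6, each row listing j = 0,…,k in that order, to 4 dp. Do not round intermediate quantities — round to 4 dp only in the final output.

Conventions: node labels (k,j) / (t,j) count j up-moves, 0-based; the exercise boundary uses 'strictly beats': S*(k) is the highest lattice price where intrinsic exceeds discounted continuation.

params: Δt=0.27933 u=1.08422 d=0.92232 q=0.48670 e^(-rΔt)=0.98283
t_6 payoffs: 35.0202 28.5183 20.8750 11.8900 1.3278 0.0000 0.0000
t_5: node(5,0) S=40.1594 payoff=31.9006 vs cont=31.3088 → 31.9006 [stop]  node(5,1) S=47.2089 payoff=24.8511 vs cont=24.3725 → 24.8511 [stop]  node(5,2) S=55.4960 payoff=16.5640 vs cont=16.2187 → 16.5640 [stop]  node(5,3) S=65.2377 payoff=6.8223 vs cont=6.6335 → 6.8223 [stop]  node(5,4) S=76.6895 payoff=0.0000 vs cont=0.6699 → 0.6699 [wait]  node(5,5) S=90.1515 payoff=0.0000 vs cont=0.0000 → 0.0000 [wait]  ⇒ S*(5)=65.2377
t_4: node(4,0) S=43.5417 payoff=28.5183 vs cont=27.9808 → 28.5183 [stop]  node(4,1) S=51.1850 payoff=20.8750 vs cont=20.4603 → 20.8750 [stop]  node(4,2) S=60.1700 payoff=11.8900 vs cont=11.6197 → 11.8900 [stop]  node(4,3) S=70.7322 payoff=1.3278 vs cont=3.7622 → 3.7622 [wait]  node(4,4) S=83.1485 payoff=0.0000 vs cont=0.3379 → 0.3379 [wait]  ⇒ S*(4)=60.1700
t_3: node(3,0) S=47.2089 payoff=24.8511 vs cont=24.3725 → 24.8511 [stop]  node(3,1) S=55.4960 payoff=16.5640 vs cont=16.2187 → 16.5640 [stop]  node(3,2) S=65.2377 payoff=6.8223 vs cont=7.7980 → 7.7980 [wait]  node(3,3) S=76.6895 payoff=0.0000 vs cont=2.0596 → 2.0596 [wait]  ⇒ S*(3)=55.4960
t_2: node(2,0) S=51.1850 payoff=20.8750 vs cont=20.4603 → 20.8750 [stop]  node(2,1) S=60.1700 payoff=11.8900 vs cont=12.0864 → 12.0864 [wait]  node(2,2) S=70.7322 payoff=1.3278 vs cont=4.9192 → 4.9192 [wait]  ⇒ S*(2)=51.1850
t_1: node(1,0) S=55.4960 payoff=16.5640 vs cont=16.3126 → 16.5640 [stop]  node(1,1) S=65.2377 payoff=6.8223 vs cont=8.4505 → 8.4505 [wait]  ⇒ S*(1)=55.4960
t_0: node(0,0) S=60.1700 payoff=11.8900 vs cont=12.3986 → 12.3986 [wait]  ⇒ S*(0)=-

price = 12.3986
boundary = - 55.4960 51.1850 55.4960 60.1700 65.2377
tree:
12.3986
16.5640 8.4505
20.8750 12.0864 4.9192
24.8511 16.5640 7.7980 2.0596
28.5183 20.8750 11.8900 3.7622 0.3379
31.9006 24.8511 16.5640 6.8223 0.6699 0.0000
35.0202 28.5183 20.8750 11.8900 1.3278 0.0000 0.0000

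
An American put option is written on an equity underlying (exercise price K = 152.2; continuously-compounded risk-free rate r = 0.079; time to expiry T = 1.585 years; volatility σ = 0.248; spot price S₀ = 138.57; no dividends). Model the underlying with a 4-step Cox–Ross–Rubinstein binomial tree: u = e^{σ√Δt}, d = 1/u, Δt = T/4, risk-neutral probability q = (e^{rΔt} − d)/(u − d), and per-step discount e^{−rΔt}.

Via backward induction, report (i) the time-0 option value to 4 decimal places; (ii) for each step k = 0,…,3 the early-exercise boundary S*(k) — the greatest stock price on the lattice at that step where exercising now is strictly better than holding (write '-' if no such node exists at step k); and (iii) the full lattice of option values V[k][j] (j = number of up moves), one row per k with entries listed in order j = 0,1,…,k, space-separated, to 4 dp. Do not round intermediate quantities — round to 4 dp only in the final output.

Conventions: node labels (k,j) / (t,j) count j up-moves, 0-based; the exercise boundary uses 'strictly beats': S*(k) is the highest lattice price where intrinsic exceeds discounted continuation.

price = 19.0281
boundary = - 118.5416 101.4080 118.5416
tree:
19.0281
33.6584 8.7239
50.7920 17.4230 2.4507
65.4492 33.6584 5.7795 0.0000
77.9879 50.7920 13.6300 0.0000 0.0000

Δt=0.39625  u=1.16896  d=0.85546  q=0.56248  discount=0.96918
step 4 (expiry): payoffs max(K−S,0) = 77.9879 50.7920 13.6300 0.0000 0.0000
step 3: (k=3,j=0): S=86.7508, K−S=65.4492, hold=60.7586 ⇒ V=65.4492 exercise | (k=3,j=1): S=118.5416, K−S=33.6584, hold=28.9678 ⇒ V=33.6584 exercise | (k=3,j=2): S=161.9824, K−S=0.0000, hold=5.7795 ⇒ V=5.7795 continue | (k=3,j=3): S=221.3426, K−S=0.0000, hold=0.0000 ⇒ V=0.0000 continue  boundary S*=118.5416
step 2: (k=2,j=0): S=101.4080, K−S=50.7920, hold=46.1014 ⇒ V=50.7920 exercise | (k=2,j=1): S=138.5700, K−S=13.6300, hold=17.4230 ⇒ V=17.4230 continue | (k=2,j=2): S=189.3505, K−S=0.0000, hold=2.4507 ⇒ V=2.4507 continue  boundary S*=101.4080
step 1: (k=1,j=0): S=118.5416, K−S=33.6584, hold=31.0355 ⇒ V=33.6584 exercise | (k=1,j=1): S=161.9824, K−S=0.0000, hold=8.7239 ⇒ V=8.7239 continue  boundary S*=118.5416
step 0: (k=0,j=0): S=138.5700, K−S=13.6300, hold=19.0281 ⇒ V=19.0281 continue  boundary S*=-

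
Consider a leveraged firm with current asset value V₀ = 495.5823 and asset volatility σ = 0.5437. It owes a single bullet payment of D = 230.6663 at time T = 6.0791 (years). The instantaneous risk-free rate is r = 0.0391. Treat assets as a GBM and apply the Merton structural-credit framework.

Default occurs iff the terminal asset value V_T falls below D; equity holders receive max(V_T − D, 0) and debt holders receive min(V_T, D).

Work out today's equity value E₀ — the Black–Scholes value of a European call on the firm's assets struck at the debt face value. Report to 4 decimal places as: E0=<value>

E0=360.3311

With assets at 495.5823 and a single debt payment of 230.6663 at 6.0791 years:
d₁ = [ln(V₀/D) + (r + σ²/2)T] / (σ√T)
   = [ln(495.5823/230.6663) + (0.0391 + 0.5·0.5437²)·6.0791] / (0.5437·√6.0791)
   = [0.764761 + 1.136213] / 1.340538 = 1.418069
d₂ = d₁ − σ√T = 1.418069 − 1.340538 = 0.077531
N(d₁) = 0.921915,  N(d₂) = 0.530900,  e^(−rT) = 0.788445
E₀ = V₀·N(d₁) − D·e^(−rT)·N(d₂)
   = 495.5823·0.921915 − 230.6663·0.788445·0.530900 = 360.331132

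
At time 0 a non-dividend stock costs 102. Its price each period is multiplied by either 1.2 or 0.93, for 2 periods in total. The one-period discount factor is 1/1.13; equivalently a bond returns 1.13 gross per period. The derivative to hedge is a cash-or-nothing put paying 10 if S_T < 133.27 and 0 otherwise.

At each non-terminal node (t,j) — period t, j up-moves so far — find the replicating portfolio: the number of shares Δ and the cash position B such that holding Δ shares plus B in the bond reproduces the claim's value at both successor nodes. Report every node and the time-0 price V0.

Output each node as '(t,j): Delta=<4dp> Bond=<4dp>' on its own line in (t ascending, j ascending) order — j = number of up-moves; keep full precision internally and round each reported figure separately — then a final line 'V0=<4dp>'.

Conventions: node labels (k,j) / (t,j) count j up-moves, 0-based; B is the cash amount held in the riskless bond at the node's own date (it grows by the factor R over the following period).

Under the risk-neutral measure, an up-move has probability p* = (R−d)/(u−d) = 0.7407 and values discount at R = 1.13.
Expiry values: V(2,0)=10.0000, V(2,1)=10.0000, V(2,2)=0.0000
  t=1,j=0: stock 94.8600 → up 113.8320 (V=10.0000), down 88.2198 (V=10.0000). Price 8.8496; hedge Δ=0.0000, bond B=8.8496.
  t=1,j=1: stock 122.4000 → up 146.8800 (V=0.0000), down 113.8320 (V=10.0000). Price 2.2943; hedge Δ=-0.3026, bond B=39.3314.
  t=0,j=0: stock 102.0000 → up 122.4000 (V=2.2943), down 94.8600 (V=8.8496). Price 3.5344; hedge Δ=-0.2380, bond B=27.8130.
Check: Δ(0,0)·S0 + B(0,0) = 3.5344 = V0.

(0,0): Delta=-0.2380 Bond=27.8130
(1,0): Delta=0.0000 Bond=8.8496
(1,1): Delta=-0.3026 Bond=39.3314
V0=3.5344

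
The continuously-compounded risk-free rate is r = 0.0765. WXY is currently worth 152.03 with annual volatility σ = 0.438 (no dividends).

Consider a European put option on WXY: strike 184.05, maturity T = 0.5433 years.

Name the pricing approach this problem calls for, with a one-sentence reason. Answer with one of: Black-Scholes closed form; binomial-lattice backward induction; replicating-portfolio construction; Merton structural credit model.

framework: Black-Scholes closed form

Key observation: a European claim on WXY (strike 184.05) — a lognormal (GBM) underlying with constant rate and volatility — has an exact closed-form value; no lattice or capital structure is involved.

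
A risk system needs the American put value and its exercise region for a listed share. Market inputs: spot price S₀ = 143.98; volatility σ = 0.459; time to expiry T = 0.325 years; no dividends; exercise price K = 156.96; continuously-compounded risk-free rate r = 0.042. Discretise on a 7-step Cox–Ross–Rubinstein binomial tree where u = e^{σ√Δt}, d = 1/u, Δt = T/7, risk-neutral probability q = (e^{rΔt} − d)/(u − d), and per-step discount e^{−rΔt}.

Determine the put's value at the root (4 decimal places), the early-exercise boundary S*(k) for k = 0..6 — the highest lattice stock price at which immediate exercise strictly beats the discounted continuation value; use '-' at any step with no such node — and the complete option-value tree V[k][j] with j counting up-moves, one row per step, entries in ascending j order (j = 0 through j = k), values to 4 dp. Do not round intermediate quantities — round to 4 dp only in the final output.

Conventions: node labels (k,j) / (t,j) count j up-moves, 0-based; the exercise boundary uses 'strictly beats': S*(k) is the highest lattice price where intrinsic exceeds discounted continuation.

price = 21.5952
boundary = - - - 107.0149 118.1400 107.0149 118.1400
tree:
21.5952
29.6797 13.1025
39.3171 19.5717 6.2900
49.9451 28.1965 10.4974 1.8502
60.0225 38.8200 17.0360 3.6007 0.0000
69.1510 49.9451 26.5506 7.0073 0.0000 0.0000
77.4198 60.0225 38.8200 13.6368 0.0000 0.0000 0.0000
84.9100 69.1510 49.9451 26.5384 0.0000 0.0000 0.0000 0.0000

params: Δt=0.04643 u=1.10396 d=0.90583 q=0.48515 e^(-rΔt)=0.99805
t_7 payoffs: 84.9100 69.1510 49.9451 26.5384 0.0000 0.0000 0.0000 0.0000
t_6: node(6,0) S=79.5402 payoff=77.4198 vs cont=77.1141 → 77.4198 [stop]  node(6,1) S=96.9375 payoff=60.0225 vs cont=59.7168 → 60.0225 [stop]  node(6,2) S=118.1400 payoff=38.8200 vs cont=38.5142 → 38.8200 [stop]  node(6,3) S=143.9800 payoff=12.9800 vs cont=13.6368 → 13.6368 [wait]  node(6,4) S=175.4718 payoff=0.0000 vs cont=0.0000 → 0.0000 [wait]  node(6,5) S=213.8517 payoff=0.0000 vs cont=0.0000 → 0.0000 [wait]  node(6,6) S=260.6261 payoff=0.0000 vs cont=0.0000 → 0.0000 [wait]  ⇒ S*(6)=118.1400
t_5: node(5,0) S=87.8090 payoff=69.1510 vs cont=68.8452 → 69.1510 [stop]  node(5,1) S=107.0149 payoff=49.9451 vs cont=49.6393 → 49.9451 [stop]  node(5,2) S=130.4216 payoff=26.5384 vs cont=26.5506 → 26.5506 [wait]  node(5,3) S=158.9479 payoff=0.0000 vs cont=7.0073 → 7.0073 [wait]  node(5,4) S=193.7136 payoff=0.0000 vs cont=0.0000 → 0.0000 [wait]  node(5,5) S=236.0833 payoff=0.0000 vs cont=0.0000 → 0.0000 [wait]  ⇒ S*(5)=107.0149
t_4: node(4,0) S=96.9375 payoff=60.0225 vs cont=59.7168 → 60.0225 [stop]  node(4,1) S=118.1400 payoff=38.8200 vs cont=38.5202 → 38.8200 [stop]  node(4,2) S=143.9800 payoff=12.9800 vs cont=17.0360 → 17.0360 [wait]  node(4,3) S=175.4718 payoff=0.0000 vs cont=3.6007 → 3.6007 [wait]  node(4,4) S=213.8517 payoff=0.0000 vs cont=0.0000 → 0.0000 [wait]  ⇒ S*(4)=118.1400
t_3: node(3,0) S=107.0149 payoff=49.9451 vs cont=49.6393 → 49.9451 [stop]  node(3,1) S=130.4216 payoff=26.5384 vs cont=28.1965 → 28.1965 [wait]  node(3,2) S=158.9479 payoff=0.0000 vs cont=10.4974 → 10.4974 [wait]  node(3,3) S=193.7136 payoff=0.0000 vs cont=1.8502 → 1.8502 [wait]  ⇒ S*(3)=107.0149
t_2: node(2,0) S=118.1400 payoff=38.8200 vs cont=39.3171 → 39.3171 [wait]  node(2,1) S=143.9800 payoff=12.9800 vs cont=19.5717 → 19.5717 [wait]  node(2,2) S=175.4718 payoff=0.0000 vs cont=6.2900 → 6.2900 [wait]  ⇒ S*(2)=-
t_1: node(1,0) S=130.4216 payoff=26.5384 vs cont=29.6797 → 29.6797 [wait]  node(1,1) S=158.9479 payoff=0.0000 vs cont=13.1025 → 13.1025 [wait]  ⇒ S*(1)=-
t_0: node(0,0) S=143.9800 payoff=12.9800 vs cont=21.5952 → 21.5952 [wait]  ⇒ S*(0)=-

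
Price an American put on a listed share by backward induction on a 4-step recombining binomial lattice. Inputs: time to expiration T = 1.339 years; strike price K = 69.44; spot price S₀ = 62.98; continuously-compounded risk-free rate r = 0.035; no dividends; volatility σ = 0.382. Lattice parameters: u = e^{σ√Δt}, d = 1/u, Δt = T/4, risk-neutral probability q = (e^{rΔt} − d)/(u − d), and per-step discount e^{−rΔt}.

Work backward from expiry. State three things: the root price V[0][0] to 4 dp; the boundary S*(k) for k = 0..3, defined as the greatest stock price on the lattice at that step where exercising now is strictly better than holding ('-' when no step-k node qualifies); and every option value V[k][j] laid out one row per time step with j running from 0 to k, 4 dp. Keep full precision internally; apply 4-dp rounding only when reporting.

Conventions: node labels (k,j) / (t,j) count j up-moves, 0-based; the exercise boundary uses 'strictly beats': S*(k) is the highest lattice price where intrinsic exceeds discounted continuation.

Δt=0.33475, u=1.24734, d=0.80170, q=0.47142, disc=e^(-rΔt)=0.98835
k=4 terminal: V=max(K-S,0) → 43.4229 28.9609 6.4600 0.0000 0.0000
k=3: j=0 S=32.4522 intr=36.9878 cont=36.1789 V=36.9878[EX]; j=1 S=50.4913 intr=18.9487 cont=18.1399 V=18.9487[EX]; j=2 S=78.5577 intr=0.0000 cont=3.3749 V=3.3749[hold]; j=3 S=122.2252 intr=0.0000 cont=0.0000 V=0.0000[hold]  S*(3)=50.4913
k=2: j=0 S=40.4791 intr=28.9609 cont=28.1521 V=28.9609[EX]; j=1 S=62.9800 intr=6.4600 cont=11.4718 V=11.4718[hold]; j=2 S=97.9884 intr=0.0000 cont=1.7631 V=1.7631[hold]  S*(2)=40.4791
k=1: j=0 S=50.4913 intr=18.9487 cont=20.4750 V=20.4750[hold]; j=1 S=78.5577 intr=0.0000 cont=6.8147 V=6.8147[hold]  S*(1)=-
k=0: j=0 S=62.9800 intr=6.4600 cont=13.8718 V=13.8718[hold]  S*(0)=-

price = 13.8718
boundary = - - 40.4791 50.4913
tree:
13.8718
20.4750 6.8147
28.9609 11.4718 1.7631
36.9878 18.9487 3.3749 0.0000
43.4229 28.9609 6.4600 0.0000 0.0000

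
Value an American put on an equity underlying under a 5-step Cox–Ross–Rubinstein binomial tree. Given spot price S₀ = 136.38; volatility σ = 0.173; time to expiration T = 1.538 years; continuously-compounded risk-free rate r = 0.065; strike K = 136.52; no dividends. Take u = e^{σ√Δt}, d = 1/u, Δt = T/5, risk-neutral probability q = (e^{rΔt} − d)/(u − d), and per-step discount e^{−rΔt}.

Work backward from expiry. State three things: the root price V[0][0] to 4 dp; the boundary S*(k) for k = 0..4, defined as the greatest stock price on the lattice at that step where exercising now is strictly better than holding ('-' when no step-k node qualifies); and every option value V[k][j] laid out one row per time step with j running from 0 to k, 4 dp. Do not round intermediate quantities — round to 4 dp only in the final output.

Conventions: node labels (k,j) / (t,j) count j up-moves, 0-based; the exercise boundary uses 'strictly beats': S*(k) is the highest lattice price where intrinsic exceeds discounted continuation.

price = 7.3441
boundary = - - 112.5669 102.2682 112.5669
tree:
7.3441
13.5157 3.1506
23.9531 6.4616 0.8734
34.2518 12.7860 2.1272 0.0000
43.6082 23.9531 5.1807 0.0000 0.0000
52.1087 34.2518 12.6173 0.0000 0.0000 0.0000

params: Δt=0.30760 u=1.10070 d=0.90851 q=0.58111 e^(-rΔt)=0.98020
t_5 payoffs: 52.1087 34.2518 12.6173 0.0000 0.0000 0.0000
t_4: node(4,0) S=92.9118 payoff=43.6082 vs cont=40.9058 → 43.6082 [stop]  node(4,1) S=112.5669 payoff=23.9531 vs cont=21.2506 → 23.9531 [stop]  node(4,2) S=136.3800 payoff=0.1400 vs cont=5.1807 → 5.1807 [wait]  node(4,3) S=165.2307 payoff=0.0000 vs cont=0.0000 → 0.0000 [wait]  node(4,4) S=200.1846 payoff=0.0000 vs cont=0.0000 → 0.0000 [wait]  ⇒ S*(4)=112.5669
t_3: node(3,0) S=102.2682 payoff=34.2518 vs cont=31.5493 → 34.2518 [stop]  node(3,1) S=123.9027 payoff=12.6173 vs cont=12.7860 → 12.7860 [wait]  node(3,2) S=150.1138 payoff=0.0000 vs cont=2.1272 → 2.1272 [wait]  node(3,3) S=181.8699 payoff=0.0000 vs cont=0.0000 → 0.0000 [wait]  ⇒ S*(3)=102.2682
t_2: node(2,0) S=112.5669 payoff=23.9531 vs cont=21.3467 → 23.9531 [stop]  node(2,1) S=136.3800 payoff=0.1400 vs cont=6.4616 → 6.4616 [wait]  node(2,2) S=165.2307 payoff=0.0000 vs cont=0.8734 → 0.8734 [wait]  ⇒ S*(2)=112.5669
t_1: node(1,0) S=123.9027 payoff=12.6173 vs cont=13.5157 → 13.5157 [wait]  node(1,1) S=150.1138 payoff=0.0000 vs cont=3.1506 → 3.1506 [wait]  ⇒ S*(1)=-
t_0: node(0,0) S=136.3800 payoff=0.1400 vs cont=7.3441 → 7.3441 [wait]  ⇒ S*(0)=-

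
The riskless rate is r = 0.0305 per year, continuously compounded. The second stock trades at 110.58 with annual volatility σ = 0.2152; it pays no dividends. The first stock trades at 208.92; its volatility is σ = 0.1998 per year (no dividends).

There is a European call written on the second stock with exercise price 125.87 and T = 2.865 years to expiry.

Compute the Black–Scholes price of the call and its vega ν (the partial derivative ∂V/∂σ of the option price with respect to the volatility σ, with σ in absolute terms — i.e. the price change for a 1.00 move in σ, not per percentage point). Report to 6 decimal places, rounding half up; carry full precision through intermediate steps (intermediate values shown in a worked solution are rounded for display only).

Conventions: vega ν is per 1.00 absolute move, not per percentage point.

price = 14.053327
ν = 74.505699

σ√T = 0.2152·√2.865 = 0.364254
d₁ = (ln(S/K) + (r+σ²/2)T) / (σ√T) = (ln(110.58/125.87) + (0.0305+0.2152²/2)·2.865) / 0.364254 = (-0.129510 + 0.153723) / 0.364254 = 0.066472
d₂ = d₁ − σ√T = 0.066472 − 0.364254 = -0.297782
e^{−rT} = 0.916327
N(d₁) = 0.526499,  N(d₂) = 0.382935
Call price V = S·N(d₁) − K·e^{−rT}·N(d₂) = 58.220253 − 44.166927 = 14.053327
φ(d₁) = (1/√(2π))·e^{−d₁²/2} = 0.398062
ν = S·φ(d₁)·√T = 74.505699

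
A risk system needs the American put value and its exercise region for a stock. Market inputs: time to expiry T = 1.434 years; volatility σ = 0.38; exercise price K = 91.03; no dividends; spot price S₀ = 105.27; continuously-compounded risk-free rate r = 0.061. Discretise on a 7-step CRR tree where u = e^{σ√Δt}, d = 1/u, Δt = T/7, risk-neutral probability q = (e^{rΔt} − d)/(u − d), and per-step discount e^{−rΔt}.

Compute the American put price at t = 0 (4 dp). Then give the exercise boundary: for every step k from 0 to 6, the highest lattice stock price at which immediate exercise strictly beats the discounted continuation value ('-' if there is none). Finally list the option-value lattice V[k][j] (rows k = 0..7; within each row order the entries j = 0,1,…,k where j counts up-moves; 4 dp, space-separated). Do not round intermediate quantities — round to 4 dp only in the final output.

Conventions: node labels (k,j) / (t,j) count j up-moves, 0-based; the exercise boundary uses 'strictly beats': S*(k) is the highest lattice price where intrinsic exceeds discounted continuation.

Δt=0.20486  u=1.18767  d=0.84199  q=0.49348  discount=0.98758
step 7 (expiry): payoffs max(K−S,0) = 59.4482 46.4820 28.1925 2.3942 0.0000 0.0000 0.0000 0.0000
step 6: (k=6,j=0): S=37.5088, K−S=53.5212, hold=52.3908 ⇒ V=53.5212 exercise | (k=6,j=1): S=52.9082, K−S=38.1218, hold=36.9913 ⇒ V=38.1218 exercise | (k=6,j=2): S=74.6301, K−S=16.3999, hold=15.2695 ⇒ V=16.3999 exercise | (k=6,j=3): S=105.2700, K−S=0.0000, hold=1.1976 ⇒ V=1.1976 continue | (k=6,j=4): S=148.4893, K−S=0.0000, hold=0.0000 ⇒ V=0.0000 continue | (k=6,j=5): S=209.4527, K−S=0.0000, hold=0.0000 ⇒ V=0.0000 continue | (k=6,j=6): S=295.4450, K−S=0.0000, hold=0.0000 ⇒ V=0.0000 continue  boundary S*=74.6301
step 5: (k=5,j=0): S=44.5480, K−S=46.4820, hold=45.3516 ⇒ V=46.4820 exercise | (k=5,j=1): S=62.8375, K−S=28.1925, hold=27.0621 ⇒ V=28.1925 exercise | (k=5,j=2): S=88.6358, K−S=2.3942, hold=8.7873 ⇒ V=8.7873 continue | (k=5,j=3): S=125.0259, K−S=0.0000, hold=0.5991 ⇒ V=0.5991 continue | (k=5,j=4): S=176.3562, K−S=0.0000, hold=0.0000 ⇒ V=0.0000 continue | (k=5,j=5): S=248.7604, K−S=0.0000, hold=0.0000 ⇒ V=0.0000 continue  boundary S*=62.8375
step 4: (k=4,j=0): S=52.9082, K−S=38.1218, hold=36.9913 ⇒ V=38.1218 exercise | (k=4,j=1): S=74.6301, K−S=16.3999, hold=18.3852 ⇒ V=18.3852 continue | (k=4,j=2): S=105.2700, K−S=0.0000, hold=4.6876 ⇒ V=4.6876 continue | (k=4,j=3): S=148.4893, K−S=0.0000, hold=0.2997 ⇒ V=0.2997 continue | (k=4,j=4): S=209.4527, K−S=0.0000, hold=0.0000 ⇒ V=0.0000 continue  boundary S*=52.9082
step 3: (k=3,j=0): S=62.8375, K−S=28.1925, hold=28.0296 ⇒ V=28.1925 exercise | (k=3,j=1): S=88.6358, K−S=2.3942, hold=11.4813 ⇒ V=11.4813 continue | (k=3,j=2): S=125.0259, K−S=0.0000, hold=2.4909 ⇒ V=2.4909 continue | (k=3,j=3): S=176.3562, K−S=0.0000, hold=0.1499 ⇒ V=0.1499 continue  boundary S*=62.8375
step 2: (k=2,j=0): S=74.6301, K−S=16.3999, hold=19.6981 ⇒ V=19.6981 continue | (k=2,j=1): S=105.2700, K−S=0.0000, hold=6.9572 ⇒ V=6.9572 continue | (k=2,j=2): S=148.4893, K−S=0.0000, hold=1.3191 ⇒ V=1.3191 continue  boundary S*=-
step 1: (k=1,j=0): S=88.6358, K−S=2.3942, hold=13.2441 ⇒ V=13.2441 continue | (k=1,j=1): S=125.0259, K−S=0.0000, hold=4.1230 ⇒ V=4.1230 continue  boundary S*=-
step 0: (k=0,j=0): S=105.2700, K−S=0.0000, hold=8.6344 ⇒ V=8.6344 continue  boundary S*=-

price = 8.6344
boundary = - - - 62.8375 52.9082 62.8375 74.6301
tree:
8.6344
13.2441 4.1230
19.6981 6.9572 1.3191
28.1925 11.4813 2.4909 0.1499
38.1218 18.3852 4.6876 0.2997 0.0000
46.4820 28.1925 8.7873 0.5991 0.0000 0.0000
53.5212 38.1218 16.3999 1.1976 0.0000 0.0000 0.0000
59.4482 46.4820 28.1925 2.3942 0.0000 0.0000 0.0000 0.0000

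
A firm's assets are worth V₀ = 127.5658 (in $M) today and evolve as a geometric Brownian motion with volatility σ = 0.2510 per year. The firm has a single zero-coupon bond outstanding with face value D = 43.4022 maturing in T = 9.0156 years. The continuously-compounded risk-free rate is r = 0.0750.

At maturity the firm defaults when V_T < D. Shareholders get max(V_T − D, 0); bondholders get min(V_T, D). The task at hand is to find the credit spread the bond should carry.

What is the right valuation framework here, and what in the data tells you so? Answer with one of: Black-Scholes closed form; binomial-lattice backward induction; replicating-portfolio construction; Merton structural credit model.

Key observation: a levered firm with one bullet debt due at 9.0156 years is the canonical structural-credit setup: equity is a call on the firm's assets struck at the face value.

framework: Merton structural credit model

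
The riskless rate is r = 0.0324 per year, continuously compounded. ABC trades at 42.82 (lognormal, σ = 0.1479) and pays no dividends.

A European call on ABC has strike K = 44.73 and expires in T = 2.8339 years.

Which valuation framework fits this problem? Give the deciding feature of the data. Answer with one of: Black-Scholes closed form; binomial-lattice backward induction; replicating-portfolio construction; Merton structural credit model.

Key observation: the strike-44.73 call on ABC is European-exercise on a continuously-modelled lognormal underlying, so its value is a single closed-form evaluation.

framework: Black-Scholes closed form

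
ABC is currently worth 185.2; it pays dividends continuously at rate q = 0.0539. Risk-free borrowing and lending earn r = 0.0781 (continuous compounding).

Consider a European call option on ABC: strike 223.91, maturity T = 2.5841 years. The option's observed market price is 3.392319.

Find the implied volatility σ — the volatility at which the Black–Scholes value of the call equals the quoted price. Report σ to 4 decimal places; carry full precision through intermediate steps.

sigma = 0.1004

At σ = 0.1004 the Black–Scholes value reproduces the quote:
σ√T = 0.1004·√2.5841 = 0.161394
d₁ = (ln(S/K) + (r−q+σ²/2)T) / (σ√T) = (ln(185.2/223.91) + (0.0781−0.0539+0.1004²/2)·2.5841) / 0.161394 = (-0.189808 + 0.075559) / 0.161394 = -0.707885
d₂ = d₁ − σ√T = -0.707885 − 0.161394 = -0.869279
e^{−rT} = 0.817243
e^{−qT} = 0.869982
N(d₁) = 0.239508,  N(d₂) = 0.192347
V = S·e^{−qT}·N(d₁) − K·e^{−rT}·N(d₂) = 38.589758 − 35.197439 = 3.392319 (equal to the quote); since ∂V/∂σ > 0 for all σ, the implied volatility is unique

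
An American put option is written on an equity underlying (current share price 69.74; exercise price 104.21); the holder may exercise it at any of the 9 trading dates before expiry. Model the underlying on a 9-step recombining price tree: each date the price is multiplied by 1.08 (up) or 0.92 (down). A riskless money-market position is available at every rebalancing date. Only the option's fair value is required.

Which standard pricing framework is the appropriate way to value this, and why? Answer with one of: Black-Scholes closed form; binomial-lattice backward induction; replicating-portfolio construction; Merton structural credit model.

Key observation: an American put (K = 104.21, S₀ = 69.74) on a 9-date tree has no closed form — the optimal stopping decision is embedded and must be resolved recursively from expiry.

framework: binomial-lattice backward induction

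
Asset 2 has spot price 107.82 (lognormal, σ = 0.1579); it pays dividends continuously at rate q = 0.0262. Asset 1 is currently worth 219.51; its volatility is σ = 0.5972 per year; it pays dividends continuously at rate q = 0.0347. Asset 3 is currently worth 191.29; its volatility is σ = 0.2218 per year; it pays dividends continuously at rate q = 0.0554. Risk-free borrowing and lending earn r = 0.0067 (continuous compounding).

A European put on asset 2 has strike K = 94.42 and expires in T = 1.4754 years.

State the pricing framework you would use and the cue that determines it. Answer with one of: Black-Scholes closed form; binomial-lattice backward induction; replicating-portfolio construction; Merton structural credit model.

framework: Black-Scholes closed form

Key observation: with asset 2 following a GBM at constant σ and r, the European put struck at 94.42 prices in closed form — nothing here needs a stepwise model or a balance sheet.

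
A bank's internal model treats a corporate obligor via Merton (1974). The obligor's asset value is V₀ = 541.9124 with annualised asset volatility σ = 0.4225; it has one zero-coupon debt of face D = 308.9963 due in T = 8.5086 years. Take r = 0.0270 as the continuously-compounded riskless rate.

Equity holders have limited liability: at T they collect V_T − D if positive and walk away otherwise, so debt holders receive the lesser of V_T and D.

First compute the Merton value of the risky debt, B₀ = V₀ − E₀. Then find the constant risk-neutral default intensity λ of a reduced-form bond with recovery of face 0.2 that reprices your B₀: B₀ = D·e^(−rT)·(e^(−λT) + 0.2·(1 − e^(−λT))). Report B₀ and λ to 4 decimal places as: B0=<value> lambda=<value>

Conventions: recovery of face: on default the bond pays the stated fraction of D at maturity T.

B0=181.7585 lambda=0.0462

Work the structural quantities from V₀ = 541.9124 against face 308.9963:
d₁ = [ln(V₀/D) + (r + σ²/2)T] / (σ√T)
   = [ln(541.9124/308.9963) + (0.0270 + 0.5·0.4225²)·8.5086] / (0.4225·√8.5086)
   = [0.561775 + 0.989151] / 1.232412 = 1.258448
d₂ = d₁ − σ√T = 1.258448 − 1.232412 = 0.026037
N(d₁) = 0.895885,  N(d₂) = 0.510386,  e^(−rT) = 0.794746
E₀ = V₀·N(d₁) − D·e^(−rT)·N(d₂)
   = 541.9124·0.895885 − 308.9963·0.794746·0.510386 = 360.153906
B₀ = V₀ − E₀ = 541.9124 − 360.153906 = 181.758494
e^(−λT) = (B₀·e^(rT)/D − 0.2)/(1 − 0.2) = (181.7585·1.258263/308.9963 − 0.2)/0.8 = 0.67517287
λ = −ln(0.67517287)/8.5086 = 0.046163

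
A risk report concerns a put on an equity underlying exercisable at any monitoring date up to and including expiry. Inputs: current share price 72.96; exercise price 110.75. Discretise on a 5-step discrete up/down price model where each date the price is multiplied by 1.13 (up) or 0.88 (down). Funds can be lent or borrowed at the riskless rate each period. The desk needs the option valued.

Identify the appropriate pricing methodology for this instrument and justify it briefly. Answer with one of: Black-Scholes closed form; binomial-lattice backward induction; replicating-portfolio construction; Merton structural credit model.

Key observation: the defining feature is the embedded early-exercise option across 5 discrete dates on the spot-72.96 tree; pricing the strike-110.75 put means working backward with an exercise test at every node.

framework: binomial-lattice backward induction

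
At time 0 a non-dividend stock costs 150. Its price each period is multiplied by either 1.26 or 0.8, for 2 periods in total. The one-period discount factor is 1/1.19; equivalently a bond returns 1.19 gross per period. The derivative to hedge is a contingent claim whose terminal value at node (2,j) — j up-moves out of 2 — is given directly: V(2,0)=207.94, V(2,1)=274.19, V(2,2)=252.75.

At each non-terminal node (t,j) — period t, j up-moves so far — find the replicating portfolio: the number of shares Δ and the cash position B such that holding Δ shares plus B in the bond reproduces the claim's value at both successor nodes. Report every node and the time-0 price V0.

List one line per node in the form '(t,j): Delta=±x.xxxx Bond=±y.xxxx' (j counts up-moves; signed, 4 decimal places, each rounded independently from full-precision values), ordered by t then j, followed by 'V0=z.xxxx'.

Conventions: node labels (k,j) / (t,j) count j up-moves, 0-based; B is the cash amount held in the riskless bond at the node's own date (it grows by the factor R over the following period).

Arbitrage-free pricing uses the up-move probability p* = (R−d)/(u−d) = 0.8478, discounting each step at R = 1.19.
Terminal payoffs: V(2,0)=207.9400, V(2,1)=274.1900, V(2,2)=252.7500
  t=1,j=0: stock 120.0000 → up 151.2000 (V=274.1900), down 96.0000 (V=207.9400). Price 221.9399; hedge Δ=1.2002, bond B=77.9182.
  t=1,j=1: stock 189.0000 → up 238.1400 (V=252.7500), down 151.2000 (V=274.1900). Price 215.1366; hedge Δ=-0.2466, bond B=261.7453.
  t=0,j=0: stock 150.0000 → up 189.0000 (V=215.1366), down 120.0000 (V=221.9399). Price 181.6571; hedge Δ=-0.0986, bond B=196.4468.
Sanity check at the root: Δ(0,0)·S0 + B(0,0) reproduces V0 = 181.6571.

(0,0): Delta=-0.0986 Bond=196.4468
(1,0): Delta=1.2002 Bond=77.9182
(1,1): Delta=-0.2466 Bond=261.7453
V0=181.6571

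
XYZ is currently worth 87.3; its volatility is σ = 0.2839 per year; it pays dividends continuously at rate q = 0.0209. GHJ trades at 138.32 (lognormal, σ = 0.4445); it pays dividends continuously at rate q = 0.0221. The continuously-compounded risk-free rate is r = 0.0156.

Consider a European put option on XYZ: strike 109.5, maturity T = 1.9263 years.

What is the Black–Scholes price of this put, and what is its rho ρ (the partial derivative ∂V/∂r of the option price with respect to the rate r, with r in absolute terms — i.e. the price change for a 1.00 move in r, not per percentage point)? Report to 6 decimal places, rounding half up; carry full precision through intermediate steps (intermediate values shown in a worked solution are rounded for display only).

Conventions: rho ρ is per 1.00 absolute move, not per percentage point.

price = 28.602367
ρ = -161.199889

σ√T = 0.2839·√1.9263 = 0.394028
d₁ = (ln(S/K) + (r−q+σ²/2)T) / (σ√T) = (ln(87.3/109.5) + (0.0156−0.0209+0.2839²/2)·1.9263) / 0.394028 = (-0.226574 + 0.067420) / 0.394028 = -0.403916
d₂ = d₁ − σ√T = -0.403916 − 0.394028 = -0.797944
e^{−rT} = 0.970397
e^{−qT} = 0.960540
N(−d₁) = 0.656863,  N(−d₂) = 0.787549
Put price V = K·e^{−rT}·N(−d₂) − S·e^{−qT}·N(−d₁) = 83.683688 − 55.081321 = 28.602367
ρ = −K·T·e^{−rT}·N(−d₂) = -161.199889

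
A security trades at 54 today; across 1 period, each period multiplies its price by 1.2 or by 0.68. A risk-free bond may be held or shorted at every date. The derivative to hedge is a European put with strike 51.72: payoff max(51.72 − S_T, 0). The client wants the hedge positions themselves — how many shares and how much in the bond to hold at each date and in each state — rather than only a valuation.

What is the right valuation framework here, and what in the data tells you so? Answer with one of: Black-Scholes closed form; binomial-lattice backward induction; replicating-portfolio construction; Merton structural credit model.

Key observation: since the answer must list Δ and B at each node of the 1.2/0.68 lattice on 54, the replicating-portfolio method — solving the two-state system at every node — is the one that applies.

framework: replicating-portfolio construction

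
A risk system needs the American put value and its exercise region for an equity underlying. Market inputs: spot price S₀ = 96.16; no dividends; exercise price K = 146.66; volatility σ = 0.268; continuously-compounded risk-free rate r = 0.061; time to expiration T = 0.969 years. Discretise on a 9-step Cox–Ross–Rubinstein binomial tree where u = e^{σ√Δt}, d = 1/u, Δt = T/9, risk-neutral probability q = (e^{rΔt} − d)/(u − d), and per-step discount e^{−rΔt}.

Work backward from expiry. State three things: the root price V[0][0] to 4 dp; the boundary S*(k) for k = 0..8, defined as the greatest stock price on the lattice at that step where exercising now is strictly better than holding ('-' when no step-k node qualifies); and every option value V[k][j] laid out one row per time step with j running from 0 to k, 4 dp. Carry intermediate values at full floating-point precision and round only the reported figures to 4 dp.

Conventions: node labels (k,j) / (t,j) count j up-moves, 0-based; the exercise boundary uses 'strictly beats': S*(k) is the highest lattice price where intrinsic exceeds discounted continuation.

Δt=0.10767, u=1.09192, d=0.91582, q=0.51545, disc=e^(-rΔt)=0.99345
k=9 terminal: V=max(K-S,0) → 103.0811 94.7013 84.7102 72.7979 58.5950 41.6610 21.4707 0.0000 0.0000 0.0000
k=8: j=0 S=47.5847 intr=99.0753 cont=98.1152 V=99.0753[EX]; j=1 S=56.7347 intr=89.9253 cont=88.9652 V=89.9253[EX]; j=2 S=67.6443 intr=79.0157 cont=78.0557 V=79.0157[EX]; j=3 S=80.6515 intr=66.0085 cont=65.0484 V=66.0085[EX]; j=4 S=96.1600 intr=50.5000 cont=49.5399 V=50.5000[EX]; j=5 S=114.6506 intr=32.0094 cont=31.0494 V=32.0094[EX]; j=6 S=136.6967 intr=9.9633 cont=10.3356 V=10.3356[hold]; j=7 S=162.9820 intr=0.0000 cont=0.0000 V=0.0000[hold]; j=8 S=194.3218 intr=0.0000 cont=0.0000 V=0.0000[hold]  S*(8)=114.6506
k=7: j=0 S=51.9587 intr=94.7013 cont=93.7412 V=94.7013[EX]; j=1 S=61.9498 intr=84.7102 cont=83.7501 V=84.7102[EX]; j=2 S=73.8621 intr=72.7979 cont=71.8378 V=72.7979[EX]; j=3 S=88.0650 intr=58.5950 cont=57.6349 V=58.5950[EX]; j=4 S=104.9990 intr=41.6610 cont=40.7009 V=41.6610[EX]; j=5 S=125.1893 intr=21.4707 cont=20.7013 V=21.4707[EX]; j=6 S=149.2619 intr=0.0000 cont=4.9754 V=4.9754[hold]; j=7 S=177.9634 intr=0.0000 cont=0.0000 V=0.0000[hold]  S*(7)=125.1893
k=6: j=0 S=56.7347 intr=89.9253 cont=88.9652 V=89.9253[EX]; j=1 S=67.6443 intr=79.0157 cont=78.0557 V=79.0157[EX]; j=2 S=80.6515 intr=66.0085 cont=65.0484 V=66.0085[EX]; j=3 S=96.1600 intr=50.5000 cont=49.5399 V=50.5000[EX]; j=4 S=114.6506 intr=32.0094 cont=31.0494 V=32.0094[EX]; j=5 S=136.6967 intr=9.9633 cont=12.8833 V=12.8833[hold]; j=6 S=162.9820 intr=0.0000 cont=2.3950 V=2.3950[hold]  S*(6)=114.6506
k=5: j=0 S=61.9498 intr=84.7102 cont=83.7501 V=84.7102[EX]; j=1 S=73.8621 intr=72.7979 cont=71.8378 V=72.7979[EX]; j=2 S=88.0650 intr=58.5950 cont=57.6349 V=58.5950[EX]; j=3 S=104.9990 intr=41.6610 cont=40.7009 V=41.6610[EX]; j=4 S=125.1893 intr=21.4707 cont=22.0059 V=22.0059[hold]; j=5 S=149.2619 intr=0.0000 cont=7.4282 V=7.4282[hold]  S*(5)=104.9990
k=4: j=0 S=67.6443 intr=79.0157 cont=78.0557 V=79.0157[EX]; j=1 S=80.6515 intr=66.0085 cont=65.0484 V=66.0085[EX]; j=2 S=96.1600 intr=50.5000 cont=49.5399 V=50.5000[EX]; j=3 S=114.6506 intr=32.0094 cont=31.3234 V=32.0094[EX]; j=4 S=136.6967 intr=9.9633 cont=14.3970 V=14.3970[hold]  S*(4)=114.6506
k=3: j=0 S=73.8621 intr=72.7979 cont=71.8378 V=72.7979[EX]; j=1 S=88.0650 intr=58.5950 cont=57.6349 V=58.5950[EX]; j=2 S=104.9990 intr=41.6610 cont=40.7009 V=41.6610[EX]; j=3 S=125.1893 intr=21.4707 cont=22.7811 V=22.7811[hold]  S*(3)=104.9990
k=2: j=0 S=80.6515 intr=66.0085 cont=65.0484 V=66.0085[EX]; j=1 S=96.1600 intr=50.5000 cont=49.5399 V=50.5000[EX]; j=2 S=114.6506 intr=32.0094 cont=31.7204 V=32.0094[EX]  S*(2)=114.6506
k=1: j=0 S=88.0650 intr=58.5950 cont=57.6349 V=58.5950[EX]; j=1 S=104.9990 intr=41.6610 cont=40.7009 V=41.6610[EX]  S*(1)=104.9990
k=0: j=0 S=96.1600 intr=50.5000 cont=49.5399 V=50.5000[EX]  S*(0)=96.1600

price = 50.5000
boundary = 96.1600 104.9990 114.6506 104.9990 114.6506 104.9990 114.6506 125.1893 114.6506
tree:
50.5000
58.5950 41.6610
66.0085 50.5000 32.0094
72.7979 58.5950 41.6610 22.7811
79.0157 66.0085 50.5000 32.0094 14.3970
84.7102 72.7979 58.5950 41.6610 22.0059 7.4282
89.9253 79.0157 66.0085 50.5000 32.0094 12.8833 2.3950
94.7013 84.7102 72.7979 58.5950 41.6610 21.4707 4.9754 0.0000
99.0753 89.9253 79.0157 66.0085 50.5000 32.0094 10.3356 0.0000 0.0000
103.0811 94.7013 84.7102 72.7979 58.5950 41.6610 21.4707 0.0000 0.0000 0.0000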